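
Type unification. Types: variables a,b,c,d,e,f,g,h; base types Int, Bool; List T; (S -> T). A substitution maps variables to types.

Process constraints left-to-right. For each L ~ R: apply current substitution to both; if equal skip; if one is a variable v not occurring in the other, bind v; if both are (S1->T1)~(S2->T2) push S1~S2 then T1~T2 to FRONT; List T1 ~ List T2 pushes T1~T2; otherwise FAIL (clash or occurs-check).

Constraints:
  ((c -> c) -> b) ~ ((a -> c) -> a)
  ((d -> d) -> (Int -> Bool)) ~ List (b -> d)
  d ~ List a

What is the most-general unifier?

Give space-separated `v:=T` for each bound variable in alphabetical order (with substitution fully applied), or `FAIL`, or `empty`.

step 1: unify ((c -> c) -> b) ~ ((a -> c) -> a)  [subst: {-} | 2 pending]
  -> decompose arrow: push (c -> c)~(a -> c), b~a
step 2: unify (c -> c) ~ (a -> c)  [subst: {-} | 3 pending]
  -> decompose arrow: push c~a, c~c
step 3: unify c ~ a  [subst: {-} | 4 pending]
  bind c := a
step 4: unify a ~ a  [subst: {c:=a} | 3 pending]
  -> identical, skip
step 5: unify b ~ a  [subst: {c:=a} | 2 pending]
  bind b := a
step 6: unify ((d -> d) -> (Int -> Bool)) ~ List (a -> d)  [subst: {c:=a, b:=a} | 1 pending]
  clash: ((d -> d) -> (Int -> Bool)) vs List (a -> d)

Answer: FAIL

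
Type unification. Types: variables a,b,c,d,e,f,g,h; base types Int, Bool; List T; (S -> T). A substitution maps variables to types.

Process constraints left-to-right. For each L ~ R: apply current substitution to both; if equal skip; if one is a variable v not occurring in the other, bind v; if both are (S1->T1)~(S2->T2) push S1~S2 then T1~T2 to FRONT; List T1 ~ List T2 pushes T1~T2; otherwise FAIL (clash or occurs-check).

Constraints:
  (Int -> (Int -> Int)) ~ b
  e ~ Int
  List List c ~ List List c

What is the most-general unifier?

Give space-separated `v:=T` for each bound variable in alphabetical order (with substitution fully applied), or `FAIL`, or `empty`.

Answer: b:=(Int -> (Int -> Int)) e:=Int

Derivation:
step 1: unify (Int -> (Int -> Int)) ~ b  [subst: {-} | 2 pending]
  bind b := (Int -> (Int -> Int))
step 2: unify e ~ Int  [subst: {b:=(Int -> (Int -> Int))} | 1 pending]
  bind e := Int
step 3: unify List List c ~ List List c  [subst: {b:=(Int -> (Int -> Int)), e:=Int} | 0 pending]
  -> identical, skip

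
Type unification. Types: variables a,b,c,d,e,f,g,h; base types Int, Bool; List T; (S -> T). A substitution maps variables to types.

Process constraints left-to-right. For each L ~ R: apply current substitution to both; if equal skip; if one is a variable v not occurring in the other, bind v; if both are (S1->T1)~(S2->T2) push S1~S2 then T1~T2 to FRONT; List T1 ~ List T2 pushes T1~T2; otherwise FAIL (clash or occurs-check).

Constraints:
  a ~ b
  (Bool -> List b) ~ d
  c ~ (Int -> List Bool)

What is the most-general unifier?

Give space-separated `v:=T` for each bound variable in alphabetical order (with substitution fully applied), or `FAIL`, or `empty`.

step 1: unify a ~ b  [subst: {-} | 2 pending]
  bind a := b
step 2: unify (Bool -> List b) ~ d  [subst: {a:=b} | 1 pending]
  bind d := (Bool -> List b)
step 3: unify c ~ (Int -> List Bool)  [subst: {a:=b, d:=(Bool -> List b)} | 0 pending]
  bind c := (Int -> List Bool)

Answer: a:=b c:=(Int -> List Bool) d:=(Bool -> List b)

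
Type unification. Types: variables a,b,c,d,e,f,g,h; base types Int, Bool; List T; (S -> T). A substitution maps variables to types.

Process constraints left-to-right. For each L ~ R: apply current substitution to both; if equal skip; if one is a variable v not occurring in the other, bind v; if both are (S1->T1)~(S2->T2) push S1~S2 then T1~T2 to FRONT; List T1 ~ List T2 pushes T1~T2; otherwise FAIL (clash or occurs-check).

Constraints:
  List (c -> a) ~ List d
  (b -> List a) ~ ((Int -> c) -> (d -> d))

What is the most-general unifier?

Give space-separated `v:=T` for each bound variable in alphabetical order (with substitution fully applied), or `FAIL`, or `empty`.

step 1: unify List (c -> a) ~ List d  [subst: {-} | 1 pending]
  -> decompose List: push (c -> a)~d
step 2: unify (c -> a) ~ d  [subst: {-} | 1 pending]
  bind d := (c -> a)
step 3: unify (b -> List a) ~ ((Int -> c) -> ((c -> a) -> (c -> a)))  [subst: {d:=(c -> a)} | 0 pending]
  -> decompose arrow: push b~(Int -> c), List a~((c -> a) -> (c -> a))
step 4: unify b ~ (Int -> c)  [subst: {d:=(c -> a)} | 1 pending]
  bind b := (Int -> c)
step 5: unify List a ~ ((c -> a) -> (c -> a))  [subst: {d:=(c -> a), b:=(Int -> c)} | 0 pending]
  clash: List a vs ((c -> a) -> (c -> a))

Answer: FAIL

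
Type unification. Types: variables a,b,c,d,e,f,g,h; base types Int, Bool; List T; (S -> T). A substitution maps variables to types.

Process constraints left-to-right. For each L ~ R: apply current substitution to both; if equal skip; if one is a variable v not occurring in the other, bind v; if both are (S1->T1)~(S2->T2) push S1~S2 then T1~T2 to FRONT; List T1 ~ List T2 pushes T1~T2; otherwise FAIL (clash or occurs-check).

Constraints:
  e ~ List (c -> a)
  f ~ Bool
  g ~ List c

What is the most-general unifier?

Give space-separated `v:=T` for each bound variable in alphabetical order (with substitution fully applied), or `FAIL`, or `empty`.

step 1: unify e ~ List (c -> a)  [subst: {-} | 2 pending]
  bind e := List (c -> a)
step 2: unify f ~ Bool  [subst: {e:=List (c -> a)} | 1 pending]
  bind f := Bool
step 3: unify g ~ List c  [subst: {e:=List (c -> a), f:=Bool} | 0 pending]
  bind g := List c

Answer: e:=List (c -> a) f:=Bool g:=List c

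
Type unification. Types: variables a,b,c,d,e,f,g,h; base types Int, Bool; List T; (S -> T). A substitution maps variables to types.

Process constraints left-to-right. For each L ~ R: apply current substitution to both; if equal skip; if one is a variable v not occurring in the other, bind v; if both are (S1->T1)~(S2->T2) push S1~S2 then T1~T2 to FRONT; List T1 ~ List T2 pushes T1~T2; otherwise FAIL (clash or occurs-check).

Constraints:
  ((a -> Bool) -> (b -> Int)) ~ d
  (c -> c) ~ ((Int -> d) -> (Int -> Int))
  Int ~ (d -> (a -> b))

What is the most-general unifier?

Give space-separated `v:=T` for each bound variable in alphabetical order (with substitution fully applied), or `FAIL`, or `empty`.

Answer: FAIL

Derivation:
step 1: unify ((a -> Bool) -> (b -> Int)) ~ d  [subst: {-} | 2 pending]
  bind d := ((a -> Bool) -> (b -> Int))
step 2: unify (c -> c) ~ ((Int -> ((a -> Bool) -> (b -> Int))) -> (Int -> Int))  [subst: {d:=((a -> Bool) -> (b -> Int))} | 1 pending]
  -> decompose arrow: push c~(Int -> ((a -> Bool) -> (b -> Int))), c~(Int -> Int)
step 3: unify c ~ (Int -> ((a -> Bool) -> (b -> Int)))  [subst: {d:=((a -> Bool) -> (b -> Int))} | 2 pending]
  bind c := (Int -> ((a -> Bool) -> (b -> Int)))
step 4: unify (Int -> ((a -> Bool) -> (b -> Int))) ~ (Int -> Int)  [subst: {d:=((a -> Bool) -> (b -> Int)), c:=(Int -> ((a -> Bool) -> (b -> Int)))} | 1 pending]
  -> decompose arrow: push Int~Int, ((a -> Bool) -> (b -> Int))~Int
step 5: unify Int ~ Int  [subst: {d:=((a -> Bool) -> (b -> Int)), c:=(Int -> ((a -> Bool) -> (b -> Int)))} | 2 pending]
  -> identical, skip
step 6: unify ((a -> Bool) -> (b -> Int)) ~ Int  [subst: {d:=((a -> Bool) -> (b -> Int)), c:=(Int -> ((a -> Bool) -> (b -> Int)))} | 1 pending]
  clash: ((a -> Bool) -> (b -> Int)) vs Int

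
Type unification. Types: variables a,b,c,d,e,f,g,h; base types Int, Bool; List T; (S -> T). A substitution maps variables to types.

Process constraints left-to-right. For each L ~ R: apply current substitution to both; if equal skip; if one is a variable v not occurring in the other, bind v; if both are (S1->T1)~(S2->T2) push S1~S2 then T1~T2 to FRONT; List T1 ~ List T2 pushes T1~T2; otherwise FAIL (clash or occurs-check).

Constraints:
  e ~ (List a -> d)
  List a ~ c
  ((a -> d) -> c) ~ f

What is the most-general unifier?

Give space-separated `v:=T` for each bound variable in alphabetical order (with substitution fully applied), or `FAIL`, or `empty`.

step 1: unify e ~ (List a -> d)  [subst: {-} | 2 pending]
  bind e := (List a -> d)
step 2: unify List a ~ c  [subst: {e:=(List a -> d)} | 1 pending]
  bind c := List a
step 3: unify ((a -> d) -> List a) ~ f  [subst: {e:=(List a -> d), c:=List a} | 0 pending]
  bind f := ((a -> d) -> List a)

Answer: c:=List a e:=(List a -> d) f:=((a -> d) -> List a)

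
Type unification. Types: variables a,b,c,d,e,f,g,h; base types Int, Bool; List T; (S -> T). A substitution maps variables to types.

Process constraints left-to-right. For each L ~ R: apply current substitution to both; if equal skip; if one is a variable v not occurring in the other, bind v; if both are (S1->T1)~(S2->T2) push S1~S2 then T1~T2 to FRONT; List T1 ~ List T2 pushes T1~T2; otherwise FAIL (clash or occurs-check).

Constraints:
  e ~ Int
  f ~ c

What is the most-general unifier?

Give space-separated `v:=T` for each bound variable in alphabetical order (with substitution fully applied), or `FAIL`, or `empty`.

Answer: e:=Int f:=c

Derivation:
step 1: unify e ~ Int  [subst: {-} | 1 pending]
  bind e := Int
step 2: unify f ~ c  [subst: {e:=Int} | 0 pending]
  bind f := c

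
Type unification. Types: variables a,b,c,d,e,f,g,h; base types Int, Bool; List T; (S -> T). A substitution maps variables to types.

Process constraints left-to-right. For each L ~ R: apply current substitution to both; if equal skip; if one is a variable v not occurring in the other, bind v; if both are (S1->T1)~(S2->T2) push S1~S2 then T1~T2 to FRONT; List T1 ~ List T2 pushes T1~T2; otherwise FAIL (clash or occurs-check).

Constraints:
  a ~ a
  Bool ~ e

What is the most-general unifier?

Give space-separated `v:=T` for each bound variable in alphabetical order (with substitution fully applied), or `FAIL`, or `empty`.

Answer: e:=Bool

Derivation:
step 1: unify a ~ a  [subst: {-} | 1 pending]
  -> identical, skip
step 2: unify Bool ~ e  [subst: {-} | 0 pending]
  bind e := Bool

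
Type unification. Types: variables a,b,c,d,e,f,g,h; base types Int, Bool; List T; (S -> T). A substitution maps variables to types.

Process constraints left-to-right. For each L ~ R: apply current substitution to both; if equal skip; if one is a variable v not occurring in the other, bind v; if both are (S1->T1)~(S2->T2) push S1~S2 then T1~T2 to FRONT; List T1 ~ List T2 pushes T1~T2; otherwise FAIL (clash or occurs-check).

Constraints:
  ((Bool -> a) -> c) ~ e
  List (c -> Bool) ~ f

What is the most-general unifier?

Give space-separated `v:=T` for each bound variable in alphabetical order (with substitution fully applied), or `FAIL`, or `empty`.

step 1: unify ((Bool -> a) -> c) ~ e  [subst: {-} | 1 pending]
  bind e := ((Bool -> a) -> c)
step 2: unify List (c -> Bool) ~ f  [subst: {e:=((Bool -> a) -> c)} | 0 pending]
  bind f := List (c -> Bool)

Answer: e:=((Bool -> a) -> c) f:=List (c -> Bool)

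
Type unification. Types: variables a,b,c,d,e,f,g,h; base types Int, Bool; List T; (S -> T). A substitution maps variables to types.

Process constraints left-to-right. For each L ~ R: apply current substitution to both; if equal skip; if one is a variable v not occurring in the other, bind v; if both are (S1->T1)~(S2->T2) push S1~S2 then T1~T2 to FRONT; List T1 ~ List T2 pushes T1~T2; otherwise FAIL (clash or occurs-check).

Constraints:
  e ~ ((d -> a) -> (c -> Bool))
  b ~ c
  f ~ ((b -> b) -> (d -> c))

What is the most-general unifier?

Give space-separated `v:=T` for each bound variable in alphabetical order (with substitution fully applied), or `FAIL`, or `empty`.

step 1: unify e ~ ((d -> a) -> (c -> Bool))  [subst: {-} | 2 pending]
  bind e := ((d -> a) -> (c -> Bool))
step 2: unify b ~ c  [subst: {e:=((d -> a) -> (c -> Bool))} | 1 pending]
  bind b := c
step 3: unify f ~ ((c -> c) -> (d -> c))  [subst: {e:=((d -> a) -> (c -> Bool)), b:=c} | 0 pending]
  bind f := ((c -> c) -> (d -> c))

Answer: b:=c e:=((d -> a) -> (c -> Bool)) f:=((c -> c) -> (d -> c))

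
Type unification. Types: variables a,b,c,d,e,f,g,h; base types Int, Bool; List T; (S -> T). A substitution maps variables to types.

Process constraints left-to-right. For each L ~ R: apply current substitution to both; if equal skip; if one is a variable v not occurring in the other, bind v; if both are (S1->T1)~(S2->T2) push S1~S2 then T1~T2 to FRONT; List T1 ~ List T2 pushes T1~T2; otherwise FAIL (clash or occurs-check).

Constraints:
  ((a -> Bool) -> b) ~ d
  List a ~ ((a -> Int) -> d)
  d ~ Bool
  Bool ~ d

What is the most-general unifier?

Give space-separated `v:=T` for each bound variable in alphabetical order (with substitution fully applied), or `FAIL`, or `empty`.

step 1: unify ((a -> Bool) -> b) ~ d  [subst: {-} | 3 pending]
  bind d := ((a -> Bool) -> b)
step 2: unify List a ~ ((a -> Int) -> ((a -> Bool) -> b))  [subst: {d:=((a -> Bool) -> b)} | 2 pending]
  clash: List a vs ((a -> Int) -> ((a -> Bool) -> b))

Answer: FAIL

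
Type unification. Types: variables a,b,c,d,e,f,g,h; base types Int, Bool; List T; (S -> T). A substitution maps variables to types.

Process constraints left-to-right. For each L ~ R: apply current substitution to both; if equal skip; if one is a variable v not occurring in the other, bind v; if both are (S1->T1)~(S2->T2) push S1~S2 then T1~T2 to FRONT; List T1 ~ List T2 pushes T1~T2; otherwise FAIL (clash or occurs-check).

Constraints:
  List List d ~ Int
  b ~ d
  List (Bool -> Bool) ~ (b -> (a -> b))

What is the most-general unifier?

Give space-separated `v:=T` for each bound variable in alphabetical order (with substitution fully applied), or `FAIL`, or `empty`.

step 1: unify List List d ~ Int  [subst: {-} | 2 pending]
  clash: List List d vs Int

Answer: FAIL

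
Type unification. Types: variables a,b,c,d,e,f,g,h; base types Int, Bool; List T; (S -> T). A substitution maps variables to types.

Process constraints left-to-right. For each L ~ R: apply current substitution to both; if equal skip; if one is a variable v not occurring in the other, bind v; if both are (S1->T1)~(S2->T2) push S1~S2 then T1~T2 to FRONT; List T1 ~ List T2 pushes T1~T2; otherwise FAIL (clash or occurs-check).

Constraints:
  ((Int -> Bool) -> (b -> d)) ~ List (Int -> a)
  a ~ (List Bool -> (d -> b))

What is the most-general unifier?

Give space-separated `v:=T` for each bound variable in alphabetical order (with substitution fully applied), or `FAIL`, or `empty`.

Answer: FAIL

Derivation:
step 1: unify ((Int -> Bool) -> (b -> d)) ~ List (Int -> a)  [subst: {-} | 1 pending]
  clash: ((Int -> Bool) -> (b -> d)) vs List (Int -> a)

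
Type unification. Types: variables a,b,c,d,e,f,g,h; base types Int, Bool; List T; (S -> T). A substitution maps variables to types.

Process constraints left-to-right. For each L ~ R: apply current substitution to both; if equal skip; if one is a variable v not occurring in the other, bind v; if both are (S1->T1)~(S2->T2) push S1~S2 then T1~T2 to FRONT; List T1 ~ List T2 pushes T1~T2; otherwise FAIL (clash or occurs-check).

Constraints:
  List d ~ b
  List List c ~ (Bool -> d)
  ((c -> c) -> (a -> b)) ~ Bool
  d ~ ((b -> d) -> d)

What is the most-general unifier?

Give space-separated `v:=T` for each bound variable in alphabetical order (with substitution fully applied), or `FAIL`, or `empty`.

Answer: FAIL

Derivation:
step 1: unify List d ~ b  [subst: {-} | 3 pending]
  bind b := List d
step 2: unify List List c ~ (Bool -> d)  [subst: {b:=List d} | 2 pending]
  clash: List List c vs (Bool -> d)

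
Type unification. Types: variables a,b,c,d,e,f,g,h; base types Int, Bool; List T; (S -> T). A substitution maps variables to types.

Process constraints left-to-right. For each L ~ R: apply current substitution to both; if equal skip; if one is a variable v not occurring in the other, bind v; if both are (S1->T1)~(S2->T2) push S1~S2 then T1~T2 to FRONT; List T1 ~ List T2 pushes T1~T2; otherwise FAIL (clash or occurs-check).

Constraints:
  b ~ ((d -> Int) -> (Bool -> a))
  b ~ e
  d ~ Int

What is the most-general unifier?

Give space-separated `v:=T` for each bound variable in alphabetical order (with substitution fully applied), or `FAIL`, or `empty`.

step 1: unify b ~ ((d -> Int) -> (Bool -> a))  [subst: {-} | 2 pending]
  bind b := ((d -> Int) -> (Bool -> a))
step 2: unify ((d -> Int) -> (Bool -> a)) ~ e  [subst: {b:=((d -> Int) -> (Bool -> a))} | 1 pending]
  bind e := ((d -> Int) -> (Bool -> a))
step 3: unify d ~ Int  [subst: {b:=((d -> Int) -> (Bool -> a)), e:=((d -> Int) -> (Bool -> a))} | 0 pending]
  bind d := Int

Answer: b:=((Int -> Int) -> (Bool -> a)) d:=Int e:=((Int -> Int) -> (Bool -> a))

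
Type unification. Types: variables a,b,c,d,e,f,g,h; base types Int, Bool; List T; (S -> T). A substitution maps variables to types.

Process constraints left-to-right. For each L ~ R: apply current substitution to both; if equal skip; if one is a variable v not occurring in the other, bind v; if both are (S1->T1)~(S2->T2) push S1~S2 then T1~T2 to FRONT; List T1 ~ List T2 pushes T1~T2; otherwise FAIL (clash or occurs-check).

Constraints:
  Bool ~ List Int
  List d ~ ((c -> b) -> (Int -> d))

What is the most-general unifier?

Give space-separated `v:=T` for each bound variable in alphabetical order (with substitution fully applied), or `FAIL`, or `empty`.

step 1: unify Bool ~ List Int  [subst: {-} | 1 pending]
  clash: Bool vs List Int

Answer: FAIL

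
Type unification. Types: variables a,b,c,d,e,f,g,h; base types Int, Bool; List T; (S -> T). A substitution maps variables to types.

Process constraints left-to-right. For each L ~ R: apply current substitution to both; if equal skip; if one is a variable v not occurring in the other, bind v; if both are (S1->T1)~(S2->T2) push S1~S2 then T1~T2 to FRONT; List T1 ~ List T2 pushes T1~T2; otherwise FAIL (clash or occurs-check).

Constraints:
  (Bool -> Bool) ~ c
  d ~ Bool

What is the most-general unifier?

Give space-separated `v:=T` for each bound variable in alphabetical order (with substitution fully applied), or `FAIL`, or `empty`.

step 1: unify (Bool -> Bool) ~ c  [subst: {-} | 1 pending]
  bind c := (Bool -> Bool)
step 2: unify d ~ Bool  [subst: {c:=(Bool -> Bool)} | 0 pending]
  bind d := Bool

Answer: c:=(Bool -> Bool) d:=Bool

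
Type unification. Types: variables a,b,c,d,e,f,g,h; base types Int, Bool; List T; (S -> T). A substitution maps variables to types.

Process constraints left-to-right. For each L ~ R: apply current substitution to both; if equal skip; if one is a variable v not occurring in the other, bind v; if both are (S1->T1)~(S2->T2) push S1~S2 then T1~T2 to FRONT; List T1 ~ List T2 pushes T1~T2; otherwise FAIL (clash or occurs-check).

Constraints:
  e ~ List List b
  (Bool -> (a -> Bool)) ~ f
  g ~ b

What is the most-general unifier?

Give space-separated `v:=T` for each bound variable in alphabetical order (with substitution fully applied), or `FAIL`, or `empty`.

step 1: unify e ~ List List b  [subst: {-} | 2 pending]
  bind e := List List b
step 2: unify (Bool -> (a -> Bool)) ~ f  [subst: {e:=List List b} | 1 pending]
  bind f := (Bool -> (a -> Bool))
step 3: unify g ~ b  [subst: {e:=List List b, f:=(Bool -> (a -> Bool))} | 0 pending]
  bind g := b

Answer: e:=List List b f:=(Bool -> (a -> Bool)) g:=b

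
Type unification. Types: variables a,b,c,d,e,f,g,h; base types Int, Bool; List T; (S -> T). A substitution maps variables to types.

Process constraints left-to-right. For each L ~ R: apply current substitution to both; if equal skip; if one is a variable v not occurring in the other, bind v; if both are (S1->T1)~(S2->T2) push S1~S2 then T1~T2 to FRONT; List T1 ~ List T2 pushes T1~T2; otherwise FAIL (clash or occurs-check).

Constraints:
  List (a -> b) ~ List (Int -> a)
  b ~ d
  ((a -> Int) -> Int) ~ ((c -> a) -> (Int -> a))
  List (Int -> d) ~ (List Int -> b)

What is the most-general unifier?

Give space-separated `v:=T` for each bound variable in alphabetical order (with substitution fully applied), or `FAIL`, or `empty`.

step 1: unify List (a -> b) ~ List (Int -> a)  [subst: {-} | 3 pending]
  -> decompose List: push (a -> b)~(Int -> a)
step 2: unify (a -> b) ~ (Int -> a)  [subst: {-} | 3 pending]
  -> decompose arrow: push a~Int, b~a
step 3: unify a ~ Int  [subst: {-} | 4 pending]
  bind a := Int
step 4: unify b ~ Int  [subst: {a:=Int} | 3 pending]
  bind b := Int
step 5: unify Int ~ d  [subst: {a:=Int, b:=Int} | 2 pending]
  bind d := Int
step 6: unify ((Int -> Int) -> Int) ~ ((c -> Int) -> (Int -> Int))  [subst: {a:=Int, b:=Int, d:=Int} | 1 pending]
  -> decompose arrow: push (Int -> Int)~(c -> Int), Int~(Int -> Int)
step 7: unify (Int -> Int) ~ (c -> Int)  [subst: {a:=Int, b:=Int, d:=Int} | 2 pending]
  -> decompose arrow: push Int~c, Int~Int
step 8: unify Int ~ c  [subst: {a:=Int, b:=Int, d:=Int} | 3 pending]
  bind c := Int
step 9: unify Int ~ Int  [subst: {a:=Int, b:=Int, d:=Int, c:=Int} | 2 pending]
  -> identical, skip
step 10: unify Int ~ (Int -> Int)  [subst: {a:=Int, b:=Int, d:=Int, c:=Int} | 1 pending]
  clash: Int vs (Int -> Int)

Answer: FAIL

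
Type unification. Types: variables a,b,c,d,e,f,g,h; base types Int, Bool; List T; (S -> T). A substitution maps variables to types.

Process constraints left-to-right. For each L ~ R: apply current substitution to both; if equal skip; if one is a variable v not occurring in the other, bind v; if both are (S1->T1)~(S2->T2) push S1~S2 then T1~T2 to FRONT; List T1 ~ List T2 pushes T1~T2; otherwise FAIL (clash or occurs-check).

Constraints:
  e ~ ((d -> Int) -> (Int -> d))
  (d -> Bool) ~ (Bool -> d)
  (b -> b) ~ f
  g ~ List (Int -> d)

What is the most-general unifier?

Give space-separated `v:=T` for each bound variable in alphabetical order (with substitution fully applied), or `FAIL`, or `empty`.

step 1: unify e ~ ((d -> Int) -> (Int -> d))  [subst: {-} | 3 pending]
  bind e := ((d -> Int) -> (Int -> d))
step 2: unify (d -> Bool) ~ (Bool -> d)  [subst: {e:=((d -> Int) -> (Int -> d))} | 2 pending]
  -> decompose arrow: push d~Bool, Bool~d
step 3: unify d ~ Bool  [subst: {e:=((d -> Int) -> (Int -> d))} | 3 pending]
  bind d := Bool
step 4: unify Bool ~ Bool  [subst: {e:=((d -> Int) -> (Int -> d)), d:=Bool} | 2 pending]
  -> identical, skip
step 5: unify (b -> b) ~ f  [subst: {e:=((d -> Int) -> (Int -> d)), d:=Bool} | 1 pending]
  bind f := (b -> b)
step 6: unify g ~ List (Int -> Bool)  [subst: {e:=((d -> Int) -> (Int -> d)), d:=Bool, f:=(b -> b)} | 0 pending]
  bind g := List (Int -> Bool)

Answer: d:=Bool e:=((Bool -> Int) -> (Int -> Bool)) f:=(b -> b) g:=List (Int -> Bool)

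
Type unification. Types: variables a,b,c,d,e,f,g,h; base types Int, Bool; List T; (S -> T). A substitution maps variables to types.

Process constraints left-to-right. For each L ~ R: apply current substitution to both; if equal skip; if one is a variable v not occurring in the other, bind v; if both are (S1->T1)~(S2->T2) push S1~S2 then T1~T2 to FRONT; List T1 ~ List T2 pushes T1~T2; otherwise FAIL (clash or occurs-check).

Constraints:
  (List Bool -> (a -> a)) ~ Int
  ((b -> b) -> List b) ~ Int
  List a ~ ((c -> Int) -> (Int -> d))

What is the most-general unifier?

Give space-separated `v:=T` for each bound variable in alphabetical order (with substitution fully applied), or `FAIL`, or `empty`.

step 1: unify (List Bool -> (a -> a)) ~ Int  [subst: {-} | 2 pending]
  clash: (List Bool -> (a -> a)) vs Int

Answer: FAIL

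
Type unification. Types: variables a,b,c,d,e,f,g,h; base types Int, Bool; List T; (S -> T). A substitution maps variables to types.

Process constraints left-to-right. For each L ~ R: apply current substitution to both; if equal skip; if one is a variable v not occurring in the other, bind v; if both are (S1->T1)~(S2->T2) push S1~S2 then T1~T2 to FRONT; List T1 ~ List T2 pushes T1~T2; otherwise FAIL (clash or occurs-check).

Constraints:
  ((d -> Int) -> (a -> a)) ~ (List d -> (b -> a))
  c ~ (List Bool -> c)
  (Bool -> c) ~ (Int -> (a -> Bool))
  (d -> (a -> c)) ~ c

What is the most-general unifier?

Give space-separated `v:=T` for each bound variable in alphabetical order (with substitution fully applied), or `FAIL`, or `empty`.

step 1: unify ((d -> Int) -> (a -> a)) ~ (List d -> (b -> a))  [subst: {-} | 3 pending]
  -> decompose arrow: push (d -> Int)~List d, (a -> a)~(b -> a)
step 2: unify (d -> Int) ~ List d  [subst: {-} | 4 pending]
  clash: (d -> Int) vs List d

Answer: FAIL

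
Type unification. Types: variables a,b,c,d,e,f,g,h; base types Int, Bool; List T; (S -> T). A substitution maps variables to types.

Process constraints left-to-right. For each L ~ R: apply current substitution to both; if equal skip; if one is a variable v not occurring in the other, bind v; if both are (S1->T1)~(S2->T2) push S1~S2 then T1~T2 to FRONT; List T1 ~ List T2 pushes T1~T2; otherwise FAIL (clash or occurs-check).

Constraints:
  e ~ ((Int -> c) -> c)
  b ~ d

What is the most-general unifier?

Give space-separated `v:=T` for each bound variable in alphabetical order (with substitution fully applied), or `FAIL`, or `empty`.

step 1: unify e ~ ((Int -> c) -> c)  [subst: {-} | 1 pending]
  bind e := ((Int -> c) -> c)
step 2: unify b ~ d  [subst: {e:=((Int -> c) -> c)} | 0 pending]
  bind b := d

Answer: b:=d e:=((Int -> c) -> c)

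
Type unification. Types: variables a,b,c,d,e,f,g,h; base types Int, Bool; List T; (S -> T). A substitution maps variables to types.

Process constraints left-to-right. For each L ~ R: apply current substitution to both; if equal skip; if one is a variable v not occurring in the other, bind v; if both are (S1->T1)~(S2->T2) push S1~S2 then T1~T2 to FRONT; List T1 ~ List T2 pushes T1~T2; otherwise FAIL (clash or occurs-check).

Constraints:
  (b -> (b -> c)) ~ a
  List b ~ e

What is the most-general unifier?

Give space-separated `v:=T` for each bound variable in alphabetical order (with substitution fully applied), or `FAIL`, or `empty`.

step 1: unify (b -> (b -> c)) ~ a  [subst: {-} | 1 pending]
  bind a := (b -> (b -> c))
step 2: unify List b ~ e  [subst: {a:=(b -> (b -> c))} | 0 pending]
  bind e := List b

Answer: a:=(b -> (b -> c)) e:=List b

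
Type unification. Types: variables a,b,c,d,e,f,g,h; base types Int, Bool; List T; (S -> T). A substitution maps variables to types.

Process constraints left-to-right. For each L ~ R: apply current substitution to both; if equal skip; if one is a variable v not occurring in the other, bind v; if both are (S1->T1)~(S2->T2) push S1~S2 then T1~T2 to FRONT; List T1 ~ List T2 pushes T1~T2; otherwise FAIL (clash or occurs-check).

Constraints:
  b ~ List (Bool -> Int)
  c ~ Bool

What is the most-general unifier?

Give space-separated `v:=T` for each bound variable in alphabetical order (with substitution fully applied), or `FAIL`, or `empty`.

step 1: unify b ~ List (Bool -> Int)  [subst: {-} | 1 pending]
  bind b := List (Bool -> Int)
step 2: unify c ~ Bool  [subst: {b:=List (Bool -> Int)} | 0 pending]
  bind c := Bool

Answer: b:=List (Bool -> Int) c:=Bool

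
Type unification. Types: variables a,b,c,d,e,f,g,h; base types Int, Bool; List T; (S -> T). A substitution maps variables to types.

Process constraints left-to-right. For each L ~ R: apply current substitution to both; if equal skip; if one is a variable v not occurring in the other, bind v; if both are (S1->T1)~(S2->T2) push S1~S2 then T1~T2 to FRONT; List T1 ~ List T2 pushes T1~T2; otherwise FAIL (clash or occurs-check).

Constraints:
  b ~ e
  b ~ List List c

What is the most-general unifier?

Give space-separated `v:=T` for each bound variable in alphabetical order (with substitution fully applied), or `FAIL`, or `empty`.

step 1: unify b ~ e  [subst: {-} | 1 pending]
  bind b := e
step 2: unify e ~ List List c  [subst: {b:=e} | 0 pending]
  bind e := List List c

Answer: b:=List List c e:=List List c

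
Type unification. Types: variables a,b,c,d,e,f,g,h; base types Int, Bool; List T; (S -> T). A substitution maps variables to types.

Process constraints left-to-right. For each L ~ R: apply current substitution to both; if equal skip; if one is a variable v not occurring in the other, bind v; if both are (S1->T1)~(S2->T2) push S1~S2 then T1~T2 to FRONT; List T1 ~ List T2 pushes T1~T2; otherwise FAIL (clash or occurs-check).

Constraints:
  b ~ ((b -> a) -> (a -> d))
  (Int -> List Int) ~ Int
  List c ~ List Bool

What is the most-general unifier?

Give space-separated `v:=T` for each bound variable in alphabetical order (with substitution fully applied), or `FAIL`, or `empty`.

Answer: FAIL

Derivation:
step 1: unify b ~ ((b -> a) -> (a -> d))  [subst: {-} | 2 pending]
  occurs-check fail: b in ((b -> a) -> (a -> d))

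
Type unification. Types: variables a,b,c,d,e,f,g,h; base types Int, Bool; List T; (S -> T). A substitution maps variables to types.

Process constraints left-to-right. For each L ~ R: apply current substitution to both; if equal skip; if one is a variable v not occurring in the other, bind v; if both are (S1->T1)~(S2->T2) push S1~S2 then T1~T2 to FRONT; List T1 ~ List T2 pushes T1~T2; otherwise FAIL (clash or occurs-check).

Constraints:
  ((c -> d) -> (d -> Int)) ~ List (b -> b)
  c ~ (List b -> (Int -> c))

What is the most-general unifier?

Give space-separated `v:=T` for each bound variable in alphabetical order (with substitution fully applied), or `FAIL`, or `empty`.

step 1: unify ((c -> d) -> (d -> Int)) ~ List (b -> b)  [subst: {-} | 1 pending]
  clash: ((c -> d) -> (d -> Int)) vs List (b -> b)

Answer: FAIL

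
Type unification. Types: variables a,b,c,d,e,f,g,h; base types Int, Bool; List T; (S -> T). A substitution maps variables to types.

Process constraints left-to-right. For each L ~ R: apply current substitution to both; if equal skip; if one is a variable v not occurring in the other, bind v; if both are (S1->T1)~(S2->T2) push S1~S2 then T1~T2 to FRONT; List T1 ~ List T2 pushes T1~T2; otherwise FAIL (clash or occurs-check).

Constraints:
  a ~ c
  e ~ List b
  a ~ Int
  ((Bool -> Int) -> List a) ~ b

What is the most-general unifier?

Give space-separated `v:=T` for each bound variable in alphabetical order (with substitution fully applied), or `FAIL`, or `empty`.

Answer: a:=Int b:=((Bool -> Int) -> List Int) c:=Int e:=List ((Bool -> Int) -> List Int)

Derivation:
step 1: unify a ~ c  [subst: {-} | 3 pending]
  bind a := c
step 2: unify e ~ List b  [subst: {a:=c} | 2 pending]
  bind e := List b
step 3: unify c ~ Int  [subst: {a:=c, e:=List b} | 1 pending]
  bind c := Int
step 4: unify ((Bool -> Int) -> List Int) ~ b  [subst: {a:=c, e:=List b, c:=Int} | 0 pending]
  bind b := ((Bool -> Int) -> List Int)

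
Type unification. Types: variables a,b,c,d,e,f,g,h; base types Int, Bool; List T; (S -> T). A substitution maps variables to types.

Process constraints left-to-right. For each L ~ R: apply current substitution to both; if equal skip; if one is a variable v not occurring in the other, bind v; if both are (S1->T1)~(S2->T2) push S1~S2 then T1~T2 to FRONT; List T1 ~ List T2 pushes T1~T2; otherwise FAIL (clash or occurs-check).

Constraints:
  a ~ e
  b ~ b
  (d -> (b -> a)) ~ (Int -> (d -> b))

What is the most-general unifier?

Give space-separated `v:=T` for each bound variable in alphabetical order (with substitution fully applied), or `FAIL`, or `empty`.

step 1: unify a ~ e  [subst: {-} | 2 pending]
  bind a := e
step 2: unify b ~ b  [subst: {a:=e} | 1 pending]
  -> identical, skip
step 3: unify (d -> (b -> e)) ~ (Int -> (d -> b))  [subst: {a:=e} | 0 pending]
  -> decompose arrow: push d~Int, (b -> e)~(d -> b)
step 4: unify d ~ Int  [subst: {a:=e} | 1 pending]
  bind d := Int
step 5: unify (b -> e) ~ (Int -> b)  [subst: {a:=e, d:=Int} | 0 pending]
  -> decompose arrow: push b~Int, e~b
step 6: unify b ~ Int  [subst: {a:=e, d:=Int} | 1 pending]
  bind b := Int
step 7: unify e ~ Int  [subst: {a:=e, d:=Int, b:=Int} | 0 pending]
  bind e := Int

Answer: a:=Int b:=Int d:=Int e:=Int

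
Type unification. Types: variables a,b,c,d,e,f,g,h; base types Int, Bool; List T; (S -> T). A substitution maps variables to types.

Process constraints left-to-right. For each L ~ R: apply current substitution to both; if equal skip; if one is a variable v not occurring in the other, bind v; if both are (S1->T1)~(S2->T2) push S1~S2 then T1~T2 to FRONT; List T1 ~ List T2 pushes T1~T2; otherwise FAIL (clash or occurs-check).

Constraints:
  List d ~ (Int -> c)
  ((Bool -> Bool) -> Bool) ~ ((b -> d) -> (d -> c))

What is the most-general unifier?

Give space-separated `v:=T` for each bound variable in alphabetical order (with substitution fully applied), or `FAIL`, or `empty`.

Answer: FAIL

Derivation:
step 1: unify List d ~ (Int -> c)  [subst: {-} | 1 pending]
  clash: List d vs (Int -> c)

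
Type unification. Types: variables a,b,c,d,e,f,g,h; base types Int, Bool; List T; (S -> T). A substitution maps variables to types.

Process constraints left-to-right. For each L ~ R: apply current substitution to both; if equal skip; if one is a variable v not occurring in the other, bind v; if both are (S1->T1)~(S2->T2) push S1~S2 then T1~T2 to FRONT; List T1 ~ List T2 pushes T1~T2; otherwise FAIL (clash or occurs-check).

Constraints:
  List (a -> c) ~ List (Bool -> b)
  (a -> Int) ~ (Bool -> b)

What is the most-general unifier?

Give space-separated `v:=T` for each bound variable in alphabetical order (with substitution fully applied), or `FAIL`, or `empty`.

step 1: unify List (a -> c) ~ List (Bool -> b)  [subst: {-} | 1 pending]
  -> decompose List: push (a -> c)~(Bool -> b)
step 2: unify (a -> c) ~ (Bool -> b)  [subst: {-} | 1 pending]
  -> decompose arrow: push a~Bool, c~b
step 3: unify a ~ Bool  [subst: {-} | 2 pending]
  bind a := Bool
step 4: unify c ~ b  [subst: {a:=Bool} | 1 pending]
  bind c := b
step 5: unify (Bool -> Int) ~ (Bool -> b)  [subst: {a:=Bool, c:=b} | 0 pending]
  -> decompose arrow: push Bool~Bool, Int~b
step 6: unify Bool ~ Bool  [subst: {a:=Bool, c:=b} | 1 pending]
  -> identical, skip
step 7: unify Int ~ b  [subst: {a:=Bool, c:=b} | 0 pending]
  bind b := Int

Answer: a:=Bool b:=Int c:=Int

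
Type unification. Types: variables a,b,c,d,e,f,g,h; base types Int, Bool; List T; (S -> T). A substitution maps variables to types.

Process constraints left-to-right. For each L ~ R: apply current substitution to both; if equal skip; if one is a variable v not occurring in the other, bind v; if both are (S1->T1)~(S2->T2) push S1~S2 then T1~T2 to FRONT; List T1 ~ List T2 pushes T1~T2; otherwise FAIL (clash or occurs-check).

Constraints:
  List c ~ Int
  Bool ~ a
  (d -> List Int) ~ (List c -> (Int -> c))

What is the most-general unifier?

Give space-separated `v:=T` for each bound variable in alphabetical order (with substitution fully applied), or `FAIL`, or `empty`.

Answer: FAIL

Derivation:
step 1: unify List c ~ Int  [subst: {-} | 2 pending]
  clash: List c vs Int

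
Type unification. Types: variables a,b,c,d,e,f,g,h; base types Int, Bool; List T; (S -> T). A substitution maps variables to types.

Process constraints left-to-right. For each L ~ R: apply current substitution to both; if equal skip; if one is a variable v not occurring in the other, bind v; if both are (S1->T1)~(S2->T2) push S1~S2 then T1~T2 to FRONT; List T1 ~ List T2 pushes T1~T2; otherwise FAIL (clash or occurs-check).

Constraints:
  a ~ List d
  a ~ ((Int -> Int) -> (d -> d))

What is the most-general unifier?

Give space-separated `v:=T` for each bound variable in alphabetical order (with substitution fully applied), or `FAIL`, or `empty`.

Answer: FAIL

Derivation:
step 1: unify a ~ List d  [subst: {-} | 1 pending]
  bind a := List d
step 2: unify List d ~ ((Int -> Int) -> (d -> d))  [subst: {a:=List d} | 0 pending]
  clash: List d vs ((Int -> Int) -> (d -> d))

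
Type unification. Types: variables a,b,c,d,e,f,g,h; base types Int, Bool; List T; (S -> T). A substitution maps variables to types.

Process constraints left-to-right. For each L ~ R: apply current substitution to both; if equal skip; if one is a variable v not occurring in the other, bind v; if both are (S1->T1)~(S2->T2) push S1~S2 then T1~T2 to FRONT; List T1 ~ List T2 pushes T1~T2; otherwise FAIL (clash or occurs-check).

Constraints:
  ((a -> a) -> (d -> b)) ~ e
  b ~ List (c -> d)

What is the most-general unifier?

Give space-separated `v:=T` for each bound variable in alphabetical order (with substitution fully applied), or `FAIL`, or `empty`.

step 1: unify ((a -> a) -> (d -> b)) ~ e  [subst: {-} | 1 pending]
  bind e := ((a -> a) -> (d -> b))
step 2: unify b ~ List (c -> d)  [subst: {e:=((a -> a) -> (d -> b))} | 0 pending]
  bind b := List (c -> d)

Answer: b:=List (c -> d) e:=((a -> a) -> (d -> List (c -> d)))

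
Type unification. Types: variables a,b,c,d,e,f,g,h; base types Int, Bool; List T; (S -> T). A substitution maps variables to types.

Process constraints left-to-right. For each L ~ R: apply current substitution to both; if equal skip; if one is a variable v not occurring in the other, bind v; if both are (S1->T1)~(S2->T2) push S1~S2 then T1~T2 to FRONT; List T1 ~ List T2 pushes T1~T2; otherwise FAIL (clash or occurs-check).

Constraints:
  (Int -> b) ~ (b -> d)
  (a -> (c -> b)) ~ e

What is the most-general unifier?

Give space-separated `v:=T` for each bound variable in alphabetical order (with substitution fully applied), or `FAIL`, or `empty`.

Answer: b:=Int d:=Int e:=(a -> (c -> Int))

Derivation:
step 1: unify (Int -> b) ~ (b -> d)  [subst: {-} | 1 pending]
  -> decompose arrow: push Int~b, b~d
step 2: unify Int ~ b  [subst: {-} | 2 pending]
  bind b := Int
step 3: unify Int ~ d  [subst: {b:=Int} | 1 pending]
  bind d := Int
step 4: unify (a -> (c -> Int)) ~ e  [subst: {b:=Int, d:=Int} | 0 pending]
  bind e := (a -> (c -> Int))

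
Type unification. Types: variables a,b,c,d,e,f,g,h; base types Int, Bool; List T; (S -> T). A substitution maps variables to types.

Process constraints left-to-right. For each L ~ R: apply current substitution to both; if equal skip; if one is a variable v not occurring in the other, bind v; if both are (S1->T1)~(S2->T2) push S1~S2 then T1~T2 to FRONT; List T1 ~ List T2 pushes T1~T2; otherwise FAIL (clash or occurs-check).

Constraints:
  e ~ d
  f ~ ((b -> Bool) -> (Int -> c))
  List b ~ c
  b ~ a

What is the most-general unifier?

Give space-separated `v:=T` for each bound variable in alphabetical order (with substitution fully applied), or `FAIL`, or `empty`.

Answer: b:=a c:=List a e:=d f:=((a -> Bool) -> (Int -> List a))

Derivation:
step 1: unify e ~ d  [subst: {-} | 3 pending]
  bind e := d
step 2: unify f ~ ((b -> Bool) -> (Int -> c))  [subst: {e:=d} | 2 pending]
  bind f := ((b -> Bool) -> (Int -> c))
step 3: unify List b ~ c  [subst: {e:=d, f:=((b -> Bool) -> (Int -> c))} | 1 pending]
  bind c := List b
step 4: unify b ~ a  [subst: {e:=d, f:=((b -> Bool) -> (Int -> c)), c:=List b} | 0 pending]
  bind b := a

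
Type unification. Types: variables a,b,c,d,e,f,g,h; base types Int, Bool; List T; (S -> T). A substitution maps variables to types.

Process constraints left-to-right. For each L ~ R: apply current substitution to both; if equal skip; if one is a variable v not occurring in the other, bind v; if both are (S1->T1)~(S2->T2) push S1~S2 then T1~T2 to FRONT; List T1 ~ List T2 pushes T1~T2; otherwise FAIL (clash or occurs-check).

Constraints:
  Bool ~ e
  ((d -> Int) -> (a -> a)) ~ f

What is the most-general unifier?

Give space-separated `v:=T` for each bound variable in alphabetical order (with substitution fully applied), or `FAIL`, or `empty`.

Answer: e:=Bool f:=((d -> Int) -> (a -> a))

Derivation:
step 1: unify Bool ~ e  [subst: {-} | 1 pending]
  bind e := Bool
step 2: unify ((d -> Int) -> (a -> a)) ~ f  [subst: {e:=Bool} | 0 pending]
  bind f := ((d -> Int) -> (a -> a))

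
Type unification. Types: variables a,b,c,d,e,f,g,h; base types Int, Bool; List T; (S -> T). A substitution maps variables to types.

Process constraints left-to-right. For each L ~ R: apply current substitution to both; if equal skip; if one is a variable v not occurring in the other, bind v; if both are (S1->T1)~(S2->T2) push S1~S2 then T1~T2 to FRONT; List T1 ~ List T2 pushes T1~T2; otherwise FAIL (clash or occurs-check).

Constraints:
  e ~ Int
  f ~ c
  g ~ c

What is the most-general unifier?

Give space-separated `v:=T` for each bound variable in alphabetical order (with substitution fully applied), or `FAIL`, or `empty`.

Answer: e:=Int f:=c g:=c

Derivation:
step 1: unify e ~ Int  [subst: {-} | 2 pending]
  bind e := Int
step 2: unify f ~ c  [subst: {e:=Int} | 1 pending]
  bind f := c
step 3: unify g ~ c  [subst: {e:=Int, f:=c} | 0 pending]
  bind g := c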